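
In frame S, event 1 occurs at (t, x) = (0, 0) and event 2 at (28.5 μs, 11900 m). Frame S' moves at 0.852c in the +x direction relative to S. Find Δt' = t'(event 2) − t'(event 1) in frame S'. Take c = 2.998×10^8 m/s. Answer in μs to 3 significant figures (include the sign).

Δt' ≈ -10.2 μs

γ = 1/√(1 − 0.852²) = 1.9101
Δt' = γ(Δt − vΔx/c²) = 1.9101 × (28.5 μs − 0.852×11900 m / (2.998×10^8 m/s))
= 1.9101 × (-5.3185 μs) = -10.2 μs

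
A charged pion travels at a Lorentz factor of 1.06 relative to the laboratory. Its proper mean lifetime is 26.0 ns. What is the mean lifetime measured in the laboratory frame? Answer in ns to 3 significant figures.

Δt ≈ 27.6 ns

γ = 1.06 (given)
Time dilation: Δt = γτ₀ = 1.06 × 26.0 ns = 27.6 ns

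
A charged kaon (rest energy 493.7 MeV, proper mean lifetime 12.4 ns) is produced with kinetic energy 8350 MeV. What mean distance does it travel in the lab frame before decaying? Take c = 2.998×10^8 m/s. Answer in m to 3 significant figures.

d ≈ 66.5 m

γ = 1 + K/(m₀c²) = 1 + 8350/493.7 = 17.913
β = √(1 − 1/γ²) = 0.99844
Dilated lifetime: γτ₀ = 17.913 × 12.4 ns = 222.12 ns
d = βc·γτ₀ = 0.99844 × (2.998×10^8 m/s) × 2.2212×10^-7 s = 66.5 m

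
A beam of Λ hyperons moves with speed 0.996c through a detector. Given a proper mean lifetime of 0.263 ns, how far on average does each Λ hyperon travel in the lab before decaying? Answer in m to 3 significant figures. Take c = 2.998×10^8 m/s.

γ = 1/√(1 − 0.996²) = 11.192
Dilated lifetime: Δt = γτ₀ = 11.192 × 0.263 ns = 2.9434 ns
d = vΔt = 0.996c × 2.9434 ns = 2.9860×10^8 m/s × 2.9434×10^-9 s = 0.879 m

d ≈ 0.879 m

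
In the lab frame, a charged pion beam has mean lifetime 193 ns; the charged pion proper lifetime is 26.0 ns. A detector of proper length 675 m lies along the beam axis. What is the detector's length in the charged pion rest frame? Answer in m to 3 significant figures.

Time dilation ⇒ γ = Δt/τ₀ = 193/26.0 = 7.4231
Length contraction: L = L₀/γ = 675/7.4231 = 90.9 m

L ≈ 90.9 m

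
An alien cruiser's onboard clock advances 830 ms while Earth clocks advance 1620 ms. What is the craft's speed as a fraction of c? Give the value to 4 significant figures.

γ = Δt/τ₀ = 1620/830 = 1.95181
β = √(1 − 1/γ²) = √(1 − 1/1.95181²) = 0.8588

β ≈ 0.8588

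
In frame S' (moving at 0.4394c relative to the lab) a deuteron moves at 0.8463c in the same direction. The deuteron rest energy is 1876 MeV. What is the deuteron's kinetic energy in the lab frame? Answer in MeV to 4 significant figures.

K ≈ 3502 MeV

u_lab = (0.8463 + 0.4394)/(1 + 0.8463×0.4394) = 0.9371919
γ = 1/√(1 − 0.9371919²) = 2.86686
K = (γ − 1)m₀c² = (2.86686 − 1) × 1876 = 1.86686 × 1876 = 3502 MeV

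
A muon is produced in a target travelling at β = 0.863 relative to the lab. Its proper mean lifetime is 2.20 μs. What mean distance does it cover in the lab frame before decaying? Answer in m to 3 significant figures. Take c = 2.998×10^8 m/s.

d ≈ 1130 m

γ = 1/√(1 − 0.863²) = 1.9794
Dilated lifetime: Δt = γτ₀ = 1.9794 × 2.20 μs = 4.3547 μs
d = vΔt = 0.863c × 4.3547 μs = 2.5873×10^8 m/s × 4.3547×10^-6 s = 1130 m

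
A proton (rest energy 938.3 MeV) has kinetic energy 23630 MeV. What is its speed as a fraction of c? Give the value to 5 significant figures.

γ = 1 + K/(m₀c²) = 1 + 23630/938.3 = 26.18384
β = √(1 − 1/γ²) = 0.99927

β ≈ 0.99927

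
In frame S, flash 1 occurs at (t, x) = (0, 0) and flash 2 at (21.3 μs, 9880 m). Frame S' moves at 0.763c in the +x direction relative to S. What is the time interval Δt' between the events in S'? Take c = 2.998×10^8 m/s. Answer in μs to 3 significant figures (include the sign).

Δt' ≈ -5.95 μs

γ = 1/√(1 − 0.763²) = 1.5470
Δt' = γ(Δt − vΔx/c²) = 1.5470 × (21.3 μs − 0.763×9880 m / (2.998×10^8 m/s))
= 1.5470 × (-3.8449 μs) = -5.95 μs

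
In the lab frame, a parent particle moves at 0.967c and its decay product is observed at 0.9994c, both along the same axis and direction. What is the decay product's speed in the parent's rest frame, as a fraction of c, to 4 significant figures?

Inverse velocity addition: u' = (u − v)/(1 − uv/c²)
= (0.9994 − 0.967)/(1 − 0.9994×0.967) = 0.03240/0.0335802 = 0.9649

u' ≈ 0.9649c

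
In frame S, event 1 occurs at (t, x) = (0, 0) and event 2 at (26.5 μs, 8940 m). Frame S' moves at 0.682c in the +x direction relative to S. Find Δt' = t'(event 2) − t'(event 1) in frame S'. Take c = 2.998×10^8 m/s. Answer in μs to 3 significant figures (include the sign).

γ = 1/√(1 − 0.682²) = 1.3673
Δt' = γ(Δt − vΔx/c²) = 1.3673 × (26.5 μs − 0.682×8940 m / (2.998×10^8 m/s))
= 1.3673 × (6.1628 μs) = 8.43 μs

Δt' ≈ 8.43 μs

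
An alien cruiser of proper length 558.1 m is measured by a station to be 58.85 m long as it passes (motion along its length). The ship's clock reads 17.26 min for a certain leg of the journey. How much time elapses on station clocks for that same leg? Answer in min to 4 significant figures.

Length contraction ⇒ γ = L₀/L = 558.1/58.85 = 9.48343
Time dilation: Δt = γτ₀ = 9.48343 × 17.26 min = 163.7 min

Δt ≈ 163.7 min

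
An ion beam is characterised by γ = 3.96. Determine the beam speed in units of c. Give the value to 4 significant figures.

β = √(1 − 1/γ²) = √(1 − 1/3.96²) = √(0.936231) = 0.9676

β ≈ 0.9676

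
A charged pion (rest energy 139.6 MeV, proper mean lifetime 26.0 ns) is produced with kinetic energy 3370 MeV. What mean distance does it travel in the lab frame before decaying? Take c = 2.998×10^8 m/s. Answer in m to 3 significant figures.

d ≈ 196 m

γ = 1 + K/(m₀c²) = 1 + 3370/139.6 = 25.140
β = √(1 − 1/γ²) = 0.99921
Dilated lifetime: γτ₀ = 25.140 × 26.0 ns = 653.65 ns
d = βc·γτ₀ = 0.99921 × (2.998×10^8 m/s) × 6.5365×10^-7 s = 196 m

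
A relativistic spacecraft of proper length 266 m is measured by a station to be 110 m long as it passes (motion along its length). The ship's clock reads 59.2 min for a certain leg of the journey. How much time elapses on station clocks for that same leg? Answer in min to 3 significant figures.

Length contraction ⇒ γ = L₀/L = 266/110 = 2.4182
Time dilation: Δt = γτ₀ = 2.4182 × 59.2 min = 143 min

Δt ≈ 143 min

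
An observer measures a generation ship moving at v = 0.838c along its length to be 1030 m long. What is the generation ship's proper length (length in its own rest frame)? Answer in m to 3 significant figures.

L₀ ≈ 1890 m

γ = 1/√(1 − 0.838²) = 1.8326
L₀ = γL = 1.8326 × 1030 = 1890 m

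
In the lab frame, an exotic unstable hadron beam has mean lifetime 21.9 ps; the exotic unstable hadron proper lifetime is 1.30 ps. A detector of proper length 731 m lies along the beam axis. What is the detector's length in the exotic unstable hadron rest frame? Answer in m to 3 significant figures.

L ≈ 43.4 m

Time dilation ⇒ γ = Δt/τ₀ = 21.9/1.30 = 16.846
Length contraction: L = L₀/γ = 731/16.846 = 43.4 m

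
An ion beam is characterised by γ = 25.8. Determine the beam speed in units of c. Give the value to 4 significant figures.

β ≈ 0.9992

β = √(1 − 1/γ²) = √(1 − 1/25.8²) = √(0.998498) = 0.9992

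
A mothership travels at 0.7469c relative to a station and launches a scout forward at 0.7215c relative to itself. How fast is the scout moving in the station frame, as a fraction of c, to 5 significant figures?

Compose boost 2: (0.7215 + 0.7469)/(1 + 0.7215×0.7469) = 1.4684/1.538888 = 0.95420

u ≈ 0.95420c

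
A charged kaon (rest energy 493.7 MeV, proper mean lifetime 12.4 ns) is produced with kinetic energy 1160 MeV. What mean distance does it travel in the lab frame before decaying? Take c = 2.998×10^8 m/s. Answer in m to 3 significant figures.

d ≈ 11.9 m

γ = 1 + K/(m₀c²) = 1 + 1160/493.7 = 3.3496
β = √(1 − 1/γ²) = 0.95440
Dilated lifetime: γτ₀ = 3.3496 × 12.4 ns = 41.535 ns
d = βc·γτ₀ = 0.95440 × (2.998×10^8 m/s) × 4.1535×10^-8 s = 11.9 m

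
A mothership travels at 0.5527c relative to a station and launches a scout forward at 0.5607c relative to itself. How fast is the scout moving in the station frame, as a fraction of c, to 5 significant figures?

u ≈ 0.84999c

Compose boost 2: (0.5607 + 0.5527)/(1 + 0.5607×0.5527) = 1.1134/1.309899 = 0.84999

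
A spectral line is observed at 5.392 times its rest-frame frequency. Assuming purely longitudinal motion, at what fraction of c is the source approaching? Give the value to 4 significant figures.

β ≈ 0.9335

f_obs/f_src = √((1+β)/(1−β)) = 5.392  ⇒  (1+β)/(1−β) = 29.0737
β = |1 − D²|/(1 + D²) = |1 − 29.0737|/(1 + 29.0737) = 0.9335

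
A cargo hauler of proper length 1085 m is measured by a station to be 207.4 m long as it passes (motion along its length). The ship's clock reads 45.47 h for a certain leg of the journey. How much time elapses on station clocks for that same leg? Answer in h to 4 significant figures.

Δt ≈ 237.9 h

Length contraction ⇒ γ = L₀/L = 1085/207.4 = 5.23144
Time dilation: Δt = γτ₀ = 5.23144 × 45.47 h = 237.9 h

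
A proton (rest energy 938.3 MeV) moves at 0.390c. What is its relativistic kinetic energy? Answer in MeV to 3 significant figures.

γ = 1/√(1 − 0.390²) = 1.0860
K = (γ − 1)m₀c² = (1.0860 − 1) × 938.3 MeV = 0.085995 × 938.3 MeV = 80.7 MeV

K ≈ 80.7 MeV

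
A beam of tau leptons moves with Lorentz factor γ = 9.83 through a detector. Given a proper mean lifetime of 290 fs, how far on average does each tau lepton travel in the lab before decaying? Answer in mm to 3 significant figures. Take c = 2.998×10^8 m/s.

β = √(1 − 1/γ²) = √(1 − 1/9.83²) = 0.99481
Dilated lifetime: Δt = γτ₀ = 9.83 × 290 fs = 2850.7 fs
d = vΔt = 0.99481c × 2850.7 fs = 2.9824×10^8 m/s × 2.8507×10^-12 s = 0.850 mm

d ≈ 0.850 mm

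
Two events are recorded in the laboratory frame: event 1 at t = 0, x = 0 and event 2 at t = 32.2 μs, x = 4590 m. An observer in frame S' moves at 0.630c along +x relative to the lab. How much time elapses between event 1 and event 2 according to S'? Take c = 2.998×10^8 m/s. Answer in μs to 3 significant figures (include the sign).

γ = 1/√(1 − 0.630²) = 1.2877
Δt' = γ(Δt − vΔx/c²) = 1.2877 × (32.2 μs − 0.630×4590 m / (2.998×10^8 m/s))
= 1.2877 × (22.555 μs) = 29.0 μs

Δt' ≈ 29.0 μs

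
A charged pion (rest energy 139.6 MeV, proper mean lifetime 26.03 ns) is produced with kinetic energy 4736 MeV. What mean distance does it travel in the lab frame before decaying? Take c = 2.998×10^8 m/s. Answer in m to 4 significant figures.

γ = 1 + K/(m₀c²) = 1 + 4736/139.6 = 34.9255
β = √(1 − 1/γ²) = 0.999590
Dilated lifetime: γτ₀ = 34.9255 × 26.03 ns = 909.111 ns
d = βc·γτ₀ = 0.999590 × (2.998×10^8 m/s) × 9.09111×10^-7 s = 272.4 m

d ≈ 272.4 m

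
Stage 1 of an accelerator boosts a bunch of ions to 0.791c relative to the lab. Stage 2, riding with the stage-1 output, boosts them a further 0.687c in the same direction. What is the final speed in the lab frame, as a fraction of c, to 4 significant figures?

Compose boost 2: (0.687 + 0.791)/(1 + 0.687×0.791) = 1.478/1.54342 = 0.9576

u ≈ 0.9576c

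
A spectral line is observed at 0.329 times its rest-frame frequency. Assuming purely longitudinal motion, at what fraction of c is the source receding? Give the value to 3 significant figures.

f_obs/f_src = √((1−β)/(1+β)) = 0.329  ⇒  (1−β)/(1+β) = 0.10824
β = |1 − D²|/(1 + D²) = |1 − 0.10824|/(1 + 0.10824) = 0.805

β ≈ 0.805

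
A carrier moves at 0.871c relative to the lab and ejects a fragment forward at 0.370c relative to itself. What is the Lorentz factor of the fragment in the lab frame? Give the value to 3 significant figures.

γ ≈ 2.90

u_lab = (0.370 + 0.871)/(1 + 0.370×0.871) = 1.241/1.32227 = 0.938538
γ = 1/√(1 − 0.938538²) = 2.90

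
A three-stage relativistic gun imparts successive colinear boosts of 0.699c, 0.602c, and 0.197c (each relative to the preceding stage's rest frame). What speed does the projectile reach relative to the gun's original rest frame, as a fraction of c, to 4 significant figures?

u ≈ 0.9426c

Compose boost 2: (0.602 + 0.699)/(1 + 0.602×0.699) = 1.301/1.42080 = 0.915683
Compose boost 3: (0.197 + 0.915683)/(1 + 0.197×0.915683) = 1.11268/1.18039 = 0.9426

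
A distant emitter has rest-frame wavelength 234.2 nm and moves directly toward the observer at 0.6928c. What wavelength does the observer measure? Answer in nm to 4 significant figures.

λ_obs ≈ 99.77 nm

Relativistic Doppler: λ_obs = λ_src √((1−β)/(1+β))
= 234.2 × √(0.307200/1.69280) = 234.2 × 0.425998 = 99.77 nm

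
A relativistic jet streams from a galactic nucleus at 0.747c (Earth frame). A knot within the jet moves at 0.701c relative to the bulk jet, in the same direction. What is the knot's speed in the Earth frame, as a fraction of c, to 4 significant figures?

u ≈ 0.9504c

Relativistic velocity addition: u = (u' + v)/(1 + u'v/c²)
= (0.701 + 0.747)/(1 + 0.701×0.747) = 1.448/1.52365 = 0.9504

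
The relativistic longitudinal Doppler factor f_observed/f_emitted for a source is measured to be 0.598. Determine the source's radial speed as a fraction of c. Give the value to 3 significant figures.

β ≈ 0.473

f_obs/f_src = √((1−β)/(1+β)) = 0.598  ⇒  (1−β)/(1+β) = 0.35760
β = |1 − D²|/(1 + D²) = |1 − 0.35760|/(1 + 0.35760) = 0.473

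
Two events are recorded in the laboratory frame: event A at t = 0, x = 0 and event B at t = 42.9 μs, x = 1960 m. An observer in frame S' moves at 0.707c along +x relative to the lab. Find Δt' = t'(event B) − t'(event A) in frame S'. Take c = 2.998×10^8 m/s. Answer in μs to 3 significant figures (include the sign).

Δt' ≈ 54.1 μs

γ = 1/√(1 − 0.707²) = 1.4140
Δt' = γ(Δt − vΔx/c²) = 1.4140 × (42.9 μs − 0.707×1960 m / (2.998×10^8 m/s))
= 1.4140 × (38.278 μs) = 54.1 μs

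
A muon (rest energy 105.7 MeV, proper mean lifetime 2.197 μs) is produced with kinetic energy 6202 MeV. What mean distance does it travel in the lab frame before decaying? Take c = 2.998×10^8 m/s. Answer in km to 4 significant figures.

d ≈ 39.30 km

γ = 1 + K/(m₀c²) = 1 + 6202/105.7 = 59.6755
β = √(1 − 1/γ²) = 0.999860
Dilated lifetime: γτ₀ = 59.6755 × 2.197 μs = 131.107 μs
d = βc·γτ₀ = 0.999860 × (2.998×10^8 m/s) × 0.000131107 s = 39.30 km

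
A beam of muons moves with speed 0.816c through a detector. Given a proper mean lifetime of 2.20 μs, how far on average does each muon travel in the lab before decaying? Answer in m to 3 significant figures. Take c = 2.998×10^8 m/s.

γ = 1/√(1 − 0.816²) = 1.7299
Dilated lifetime: Δt = γτ₀ = 1.7299 × 2.20 μs = 3.8059 μs
d = vΔt = 0.816c × 3.8059 μs = 2.4464×10^8 m/s × 3.8059×10^-6 s = 931 m

d ≈ 931 m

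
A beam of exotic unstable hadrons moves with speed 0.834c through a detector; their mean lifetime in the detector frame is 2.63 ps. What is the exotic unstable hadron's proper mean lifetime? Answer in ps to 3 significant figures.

τ₀ ≈ 1.45 ps

γ = 1/√(1 − 0.834²) = 1.8124
Proper time: τ₀ = Δt/γ = 2.63/1.8124 = 1.45 ps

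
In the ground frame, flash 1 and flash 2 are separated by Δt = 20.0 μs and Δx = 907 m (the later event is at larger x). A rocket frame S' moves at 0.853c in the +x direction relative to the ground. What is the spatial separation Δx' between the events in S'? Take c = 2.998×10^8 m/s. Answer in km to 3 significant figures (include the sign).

γ = 1/√(1 − 0.853²) = 1.9160
Δx' = γ(Δx − vΔt) = 1.9160 × (907 m − 0.853×(2.998×10^8 m/s)×20.0×10^-6 s)
= 1.9160 × (-4207.6 m) = -8.06 km

Δx' ≈ -8.06 km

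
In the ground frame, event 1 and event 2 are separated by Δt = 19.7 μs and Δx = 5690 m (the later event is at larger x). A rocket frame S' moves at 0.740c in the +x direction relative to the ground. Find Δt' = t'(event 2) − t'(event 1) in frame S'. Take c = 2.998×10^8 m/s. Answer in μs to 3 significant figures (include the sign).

γ = 1/√(1 − 0.740²) = 1.4868
Δt' = γ(Δt − vΔx/c²) = 1.4868 × (19.7 μs − 0.740×5690 m / (2.998×10^8 m/s))
= 1.4868 × (5.6553 μs) = 8.41 μs

Δt' ≈ 8.41 μs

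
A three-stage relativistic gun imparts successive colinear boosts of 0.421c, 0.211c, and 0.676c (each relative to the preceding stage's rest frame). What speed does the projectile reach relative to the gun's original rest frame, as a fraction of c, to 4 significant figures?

Compose boost 2: (0.211 + 0.421)/(1 + 0.211×0.421) = 0.6320/1.08883 = 0.580439
Compose boost 3: (0.676 + 0.580439)/(1 + 0.676×0.580439) = 1.25644/1.39238 = 0.9024

u ≈ 0.9024c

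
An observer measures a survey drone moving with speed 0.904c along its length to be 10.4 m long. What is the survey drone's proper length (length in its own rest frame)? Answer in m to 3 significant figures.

γ = 1/√(1 − 0.904²) = 2.3390
L₀ = γL = 2.3390 × 10.4 = 24.3 m

L₀ ≈ 24.3 m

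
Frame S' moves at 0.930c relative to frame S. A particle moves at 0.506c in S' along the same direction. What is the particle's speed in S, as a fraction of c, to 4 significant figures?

Relativistic velocity addition: u = (u' + v)/(1 + u'v/c²)
= (0.506 + 0.930)/(1 + 0.506×0.930) = 1.436/1.47058 = 0.9765

u ≈ 0.9765c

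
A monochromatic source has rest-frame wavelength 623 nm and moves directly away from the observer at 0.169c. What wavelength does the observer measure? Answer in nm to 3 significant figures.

Relativistic Doppler: λ_obs = λ_src √((1+β)/(1−β))
= 623 × √(1.1690/0.83100) = 623 × 1.1861 = 739 nm

λ_obs ≈ 739 nm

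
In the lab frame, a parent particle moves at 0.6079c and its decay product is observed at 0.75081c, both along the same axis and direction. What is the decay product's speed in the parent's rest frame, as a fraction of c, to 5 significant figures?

Inverse velocity addition: u' = (u − v)/(1 − uv/c²)
= (0.75081 − 0.6079)/(1 − 0.75081×0.6079) = 0.14291/0.5435826 = 0.26290

u' ≈ 0.26290c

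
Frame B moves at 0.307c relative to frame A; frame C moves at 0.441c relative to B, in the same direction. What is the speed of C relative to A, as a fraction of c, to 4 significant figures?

u ≈ 0.6588c

Compose boost 2: (0.441 + 0.307)/(1 + 0.441×0.307) = 0.7480/1.13539 = 0.6588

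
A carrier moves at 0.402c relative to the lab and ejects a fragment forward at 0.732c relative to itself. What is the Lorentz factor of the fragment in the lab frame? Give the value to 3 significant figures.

u_lab = (0.732 + 0.402)/(1 + 0.732×0.402) = 1.134/1.29426 = 0.876174
γ = 1/√(1 − 0.876174²) = 2.07

γ ≈ 2.07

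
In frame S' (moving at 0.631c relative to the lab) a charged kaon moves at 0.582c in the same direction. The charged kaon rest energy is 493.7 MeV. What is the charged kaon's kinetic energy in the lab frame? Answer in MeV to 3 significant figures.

K ≈ 576 MeV

u_lab = (0.582 + 0.631)/(1 + 0.582×0.631) = 0.887187
γ = 1/√(1 − 0.887187²) = 2.1673
K = (γ − 1)m₀c² = (2.1673 − 1) × 493.7 = 1.1673 × 493.7 = 576 MeV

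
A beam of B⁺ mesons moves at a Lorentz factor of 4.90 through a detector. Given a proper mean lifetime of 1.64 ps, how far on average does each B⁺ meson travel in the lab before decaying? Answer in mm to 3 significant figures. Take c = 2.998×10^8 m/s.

β = √(1 − 1/γ²) = √(1 − 1/4.90²) = 0.97895
Dilated lifetime: Δt = γτ₀ = 4.90 × 1.64 ps = 8.0360 ps
d = vΔt = 0.97895c × 8.0360 ps = 2.9349×10^8 m/s × 8.0360×10^-12 s = 2.36 mm

d ≈ 2.36 mm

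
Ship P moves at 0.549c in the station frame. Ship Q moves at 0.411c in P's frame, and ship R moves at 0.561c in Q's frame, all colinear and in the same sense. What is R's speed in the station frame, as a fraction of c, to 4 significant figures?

Compose boost 2: (0.411 + 0.549)/(1 + 0.411×0.549) = 0.9600/1.22564 = 0.783265
Compose boost 3: (0.561 + 0.783265)/(1 + 0.561×0.783265) = 1.34426/1.43941 = 0.9339

u ≈ 0.9339c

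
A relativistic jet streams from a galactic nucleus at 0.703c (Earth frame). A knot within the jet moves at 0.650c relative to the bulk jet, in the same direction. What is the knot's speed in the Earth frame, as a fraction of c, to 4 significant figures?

u ≈ 0.9287c

Relativistic velocity addition: u = (u' + v)/(1 + u'v/c²)
= (0.650 + 0.703)/(1 + 0.650×0.703) = 1.353/1.45695 = 0.9287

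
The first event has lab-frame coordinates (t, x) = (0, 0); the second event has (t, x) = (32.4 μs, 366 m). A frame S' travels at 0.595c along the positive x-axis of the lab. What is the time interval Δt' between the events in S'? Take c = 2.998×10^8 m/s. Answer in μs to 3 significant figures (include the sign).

γ = 1/√(1 − 0.595²) = 1.2442
Δt' = γ(Δt − vΔx/c²) = 1.2442 × (32.4 μs − 0.595×366 m / (2.998×10^8 m/s))
= 1.2442 × (31.674 μs) = 39.4 μs

Δt' ≈ 39.4 μs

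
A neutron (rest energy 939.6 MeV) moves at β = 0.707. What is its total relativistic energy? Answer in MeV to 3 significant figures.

γ = 1/√(1 − 0.707²) = 1.4140
E = γm₀c² = 1.4140 × 939.6 MeV = 1330 MeV

E ≈ 1330 MeV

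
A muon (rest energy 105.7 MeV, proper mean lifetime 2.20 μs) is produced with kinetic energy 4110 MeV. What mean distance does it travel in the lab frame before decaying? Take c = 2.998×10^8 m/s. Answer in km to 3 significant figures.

γ = 1 + K/(m₀c²) = 1 + 4110/105.7 = 39.884
β = √(1 − 1/γ²) = 0.99969
Dilated lifetime: γτ₀ = 39.884 × 2.20 μs = 87.744 μs
d = βc·γτ₀ = 0.99969 × (2.998×10^8 m/s) × 8.7744×10^-5 s = 26.3 km

d ≈ 26.3 km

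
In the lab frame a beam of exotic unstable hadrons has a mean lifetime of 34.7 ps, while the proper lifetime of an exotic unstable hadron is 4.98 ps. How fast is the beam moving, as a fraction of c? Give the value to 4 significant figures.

γ = Δt/τ₀ = 34.7/4.98 = 6.96787
β = √(1 − 1/γ²) = √(1 − 1/6.96787²) = 0.9896

β ≈ 0.9896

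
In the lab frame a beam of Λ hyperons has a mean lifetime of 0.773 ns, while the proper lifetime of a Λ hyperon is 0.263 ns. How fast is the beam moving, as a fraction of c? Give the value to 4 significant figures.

β ≈ 0.9403

γ = Δt/τ₀ = 0.773/0.263 = 2.93916
β = √(1 − 1/γ²) = √(1 − 1/2.93916²) = 0.9403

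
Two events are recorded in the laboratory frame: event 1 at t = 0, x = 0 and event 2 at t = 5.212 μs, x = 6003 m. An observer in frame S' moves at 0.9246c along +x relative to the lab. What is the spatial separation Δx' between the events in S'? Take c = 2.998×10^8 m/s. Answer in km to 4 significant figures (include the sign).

γ = 1/√(1 − 0.9246²) = 2.62509
Δx' = γ(Δx − vΔt) = 2.62509 × (6003 m − 0.9246×(2.998×10^8 m/s)×5.212×10^-6 s)
= 2.62509 × (4558.26 m) = 11.97 km

Δx' ≈ 11.97 km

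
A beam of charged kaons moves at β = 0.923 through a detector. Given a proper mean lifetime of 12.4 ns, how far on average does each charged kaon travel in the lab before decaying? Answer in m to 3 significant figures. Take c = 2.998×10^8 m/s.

d ≈ 8.92 m

γ = 1/√(1 − 0.923²) = 2.5988
Dilated lifetime: Δt = γτ₀ = 2.5988 × 12.4 ns = 32.225 ns
d = vΔt = 0.923c × 32.225 ns = 2.7672×10^8 m/s × 3.2225×10^-8 s = 8.92 m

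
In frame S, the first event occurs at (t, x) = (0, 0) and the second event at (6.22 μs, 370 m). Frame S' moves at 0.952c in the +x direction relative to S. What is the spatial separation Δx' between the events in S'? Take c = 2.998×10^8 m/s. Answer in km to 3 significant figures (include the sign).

γ = 1/√(1 − 0.952²) = 3.2669
Δx' = γ(Δx − vΔt) = 3.2669 × (370 m − 0.952×(2.998×10^8 m/s)×6.22×10^-6 s)
= 3.2669 × (-1405.2 m) = -4.59 km

Δx' ≈ -4.59 km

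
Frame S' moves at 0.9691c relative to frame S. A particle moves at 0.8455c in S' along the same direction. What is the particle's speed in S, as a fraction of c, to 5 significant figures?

u ≈ 0.99738c

Relativistic velocity addition: u = (u' + v)/(1 + u'v/c²)
= (0.8455 + 0.9691)/(1 + 0.8455×0.9691) = 1.8146/1.819374 = 0.99738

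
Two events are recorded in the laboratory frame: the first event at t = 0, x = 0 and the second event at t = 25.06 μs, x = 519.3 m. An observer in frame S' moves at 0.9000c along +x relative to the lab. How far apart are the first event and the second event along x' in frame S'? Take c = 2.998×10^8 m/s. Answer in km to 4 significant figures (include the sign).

Δx' ≈ -14.32 km

γ = 1/√(1 − 0.9000²) = 2.29416
Δx' = γ(Δx − vΔt) = 2.29416 × (519.3 m − 0.9000×(2.998×10^8 m/s)×25.06×10^-6 s)
= 2.29416 × (-6242.39 m) = -14.32 km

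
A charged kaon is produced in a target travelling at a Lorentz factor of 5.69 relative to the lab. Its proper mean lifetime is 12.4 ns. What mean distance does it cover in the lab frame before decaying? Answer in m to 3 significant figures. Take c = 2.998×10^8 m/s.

β = √(1 − 1/γ²) = √(1 − 1/5.69²) = 0.98444
Dilated lifetime: Δt = γτ₀ = 5.69 × 12.4 ns = 70.556 ns
d = vΔt = 0.98444c × 70.556 ns = 2.9513×10^8 m/s × 7.0556×10^-8 s = 20.8 m

d ≈ 20.8 m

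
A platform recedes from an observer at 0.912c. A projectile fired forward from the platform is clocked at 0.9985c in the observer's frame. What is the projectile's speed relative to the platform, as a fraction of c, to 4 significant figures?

Inverse velocity addition: u' = (u − v)/(1 − uv/c²)
= (0.9985 − 0.912)/(1 − 0.9985×0.912) = 0.08650/0.0893680 = 0.9679

u' ≈ 0.9679c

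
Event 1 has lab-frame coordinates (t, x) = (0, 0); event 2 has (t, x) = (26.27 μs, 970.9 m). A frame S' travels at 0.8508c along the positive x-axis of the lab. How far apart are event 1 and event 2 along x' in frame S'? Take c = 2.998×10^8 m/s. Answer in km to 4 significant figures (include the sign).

Δx' ≈ -10.90 km

γ = 1/√(1 − 0.8508²) = 1.90299
Δx' = γ(Δx − vΔt) = 1.90299 × (970.9 m − 0.8508×(2.998×10^8 m/s)×26.27×10^-6 s)
= 1.90299 × (-5729.78 m) = -10.90 km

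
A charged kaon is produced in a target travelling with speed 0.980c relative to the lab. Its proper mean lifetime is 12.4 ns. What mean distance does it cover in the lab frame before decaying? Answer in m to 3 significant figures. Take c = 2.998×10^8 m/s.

γ = 1/√(1 − 0.980²) = 5.0252
Dilated lifetime: Δt = γτ₀ = 5.0252 × 12.4 ns = 62.312 ns
d = vΔt = 0.980c × 62.312 ns = 2.9380×10^8 m/s × 6.2312×10^-8 s = 18.3 m

d ≈ 18.3 m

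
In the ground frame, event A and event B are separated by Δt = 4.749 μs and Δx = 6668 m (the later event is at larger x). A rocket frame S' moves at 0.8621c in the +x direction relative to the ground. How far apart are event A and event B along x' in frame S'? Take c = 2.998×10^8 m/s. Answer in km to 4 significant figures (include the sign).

γ = 1/√(1 − 0.8621²) = 1.97341
Δx' = γ(Δx − vΔt) = 1.97341 × (6668 m − 0.8621×(2.998×10^8 m/s)×4.749×10^-6 s)
= 1.97341 × (5440.58 m) = 10.74 km

Δx' ≈ 10.74 km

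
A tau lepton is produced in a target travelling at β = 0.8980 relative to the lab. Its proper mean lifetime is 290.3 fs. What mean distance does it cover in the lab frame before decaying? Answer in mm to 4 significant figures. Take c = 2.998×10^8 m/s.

d ≈ 0.1776 mm

γ = 1/√(1 − 0.8980²) = 2.27275
Dilated lifetime: Δt = γτ₀ = 2.27275 × 290.3 fs = 659.780 fs
d = vΔt = 0.8980c × 659.780 fs = 2.69220×10^8 m/s × 6.59780×10^-13 s = 0.1776 mm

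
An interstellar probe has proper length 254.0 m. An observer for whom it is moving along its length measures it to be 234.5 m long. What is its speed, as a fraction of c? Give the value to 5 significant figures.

β ≈ 0.38425

γ = L₀/L = 254.0/234.5 = 1.083156
β = √(1 − 1/γ²) = 0.38425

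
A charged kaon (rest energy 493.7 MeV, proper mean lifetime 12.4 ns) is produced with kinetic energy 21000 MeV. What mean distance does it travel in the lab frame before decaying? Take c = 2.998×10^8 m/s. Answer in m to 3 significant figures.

γ = 1 + K/(m₀c²) = 1 + 21000/493.7 = 43.536
β = √(1 − 1/γ²) = 0.99974
Dilated lifetime: γτ₀ = 43.536 × 12.4 ns = 539.85 ns
d = βc·γτ₀ = 0.99974 × (2.998×10^8 m/s) × 5.3985×10^-7 s = 162 m

d ≈ 162 m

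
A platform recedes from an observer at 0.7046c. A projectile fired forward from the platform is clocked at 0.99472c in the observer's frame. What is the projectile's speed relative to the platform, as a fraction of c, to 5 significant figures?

u' ≈ 0.96991c

Inverse velocity addition: u' = (u − v)/(1 − uv/c²)
= (0.99472 − 0.7046)/(1 − 0.99472×0.7046) = 0.29012/0.2991203 = 0.96991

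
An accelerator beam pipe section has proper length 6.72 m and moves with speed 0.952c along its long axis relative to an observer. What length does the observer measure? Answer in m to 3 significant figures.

γ = 1/√(1 − 0.952²) = 3.2669
Length contraction: L = L₀/γ = 6.72/3.2669 = 2.06 m

L ≈ 2.06 m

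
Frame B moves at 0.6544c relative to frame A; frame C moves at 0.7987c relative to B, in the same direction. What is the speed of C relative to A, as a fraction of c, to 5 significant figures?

u ≈ 0.95431c

Compose boost 2: (0.7987 + 0.6544)/(1 + 0.7987×0.6544) = 1.4531/1.522669 = 0.95431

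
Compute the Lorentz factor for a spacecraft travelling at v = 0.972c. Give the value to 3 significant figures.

γ = 1/√(1 − β²) = 1/√(1 − 0.972²) = 1/√(0.055216) = 4.26

γ ≈ 4.26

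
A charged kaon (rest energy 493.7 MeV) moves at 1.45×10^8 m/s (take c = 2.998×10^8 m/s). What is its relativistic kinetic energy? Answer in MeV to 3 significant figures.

K ≈ 70.4 MeV

β = v/c = 1.45×10^8 / 2.998×10^8 = 0.48366
γ = 1/√(1 − 0.48366²) = 1.1425
K = (γ − 1)m₀c² = (1.1425 − 1) × 493.7 MeV = 0.14252 × 493.7 MeV = 70.4 MeV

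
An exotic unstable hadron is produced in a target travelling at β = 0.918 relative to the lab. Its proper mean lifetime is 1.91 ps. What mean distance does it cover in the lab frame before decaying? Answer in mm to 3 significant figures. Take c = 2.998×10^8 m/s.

d ≈ 1.33 mm

γ = 1/√(1 − 0.918²) = 2.5216
Dilated lifetime: Δt = γτ₀ = 2.5216 × 1.91 ps = 4.8162 ps
d = vΔt = 0.918c × 4.8162 ps = 2.7522×10^8 m/s × 4.8162×10^-12 s = 1.33 mm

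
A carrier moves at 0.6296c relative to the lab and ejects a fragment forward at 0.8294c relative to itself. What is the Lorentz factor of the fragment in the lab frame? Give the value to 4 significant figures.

u_lab = (0.8294 + 0.6296)/(1 + 0.8294×0.6296) = 1.4590/1.522190 = 0.9584873
γ = 1/√(1 − 0.9584873²) = 3.507

γ ≈ 3.507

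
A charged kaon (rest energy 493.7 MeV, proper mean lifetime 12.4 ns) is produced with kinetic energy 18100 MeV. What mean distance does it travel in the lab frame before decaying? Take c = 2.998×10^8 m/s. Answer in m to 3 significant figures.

γ = 1 + K/(m₀c²) = 1 + 18100/493.7 = 37.662
β = √(1 − 1/γ²) = 0.99965
Dilated lifetime: γτ₀ = 37.662 × 12.4 ns = 467.01 ns
d = βc·γτ₀ = 0.99965 × (2.998×10^8 m/s) × 4.6701×10^-7 s = 140 m

d ≈ 140 m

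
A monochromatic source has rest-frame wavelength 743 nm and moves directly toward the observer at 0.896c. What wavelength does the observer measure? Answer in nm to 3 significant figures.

λ_obs ≈ 174 nm

Relativistic Doppler: λ_obs = λ_src √((1−β)/(1+β))
= 743 × √(0.10400/1.8960) = 743 × 0.23421 = 174 nm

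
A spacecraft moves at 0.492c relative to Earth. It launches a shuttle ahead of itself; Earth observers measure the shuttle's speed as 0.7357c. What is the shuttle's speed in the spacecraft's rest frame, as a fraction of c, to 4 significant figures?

u' ≈ 0.3820c

Inverse velocity addition: u' = (u − v)/(1 − uv/c²)
= (0.7357 − 0.492)/(1 − 0.7357×0.492) = 0.2437/0.638036 = 0.3820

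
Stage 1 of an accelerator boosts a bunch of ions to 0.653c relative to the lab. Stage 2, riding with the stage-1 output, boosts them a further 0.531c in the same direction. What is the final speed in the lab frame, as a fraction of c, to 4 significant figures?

u ≈ 0.8792c

Compose boost 2: (0.531 + 0.653)/(1 + 0.531×0.653) = 1.184/1.34674 = 0.8792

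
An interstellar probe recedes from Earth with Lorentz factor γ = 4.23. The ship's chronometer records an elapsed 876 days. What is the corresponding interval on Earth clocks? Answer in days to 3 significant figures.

Δt ≈ 3710 days

γ = 4.23 (given)
Time dilation: Δt = γτ₀ = 4.23 × 876 days = 3710 days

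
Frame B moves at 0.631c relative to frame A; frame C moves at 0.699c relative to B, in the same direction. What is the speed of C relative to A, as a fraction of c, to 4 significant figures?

Compose boost 2: (0.699 + 0.631)/(1 + 0.699×0.631) = 1.330/1.44107 = 0.9229

u ≈ 0.9229c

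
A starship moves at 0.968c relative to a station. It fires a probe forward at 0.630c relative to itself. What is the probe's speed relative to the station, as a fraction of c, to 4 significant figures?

Relativistic velocity addition: u = (u' + v)/(1 + u'v/c²)
= (0.630 + 0.968)/(1 + 0.630×0.968) = 1.598/1.60984 = 0.9926

u ≈ 0.9926c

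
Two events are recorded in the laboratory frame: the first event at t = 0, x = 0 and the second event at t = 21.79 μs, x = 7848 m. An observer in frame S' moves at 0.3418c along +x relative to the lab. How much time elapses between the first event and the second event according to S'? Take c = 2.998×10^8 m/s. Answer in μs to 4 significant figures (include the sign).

Δt' ≈ 13.67 μs

γ = 1/√(1 − 0.3418²) = 1.06409
Δt' = γ(Δt − vΔx/c²) = 1.06409 × (21.79 μs − 0.3418×7848 m / (2.998×10^8 m/s))
= 1.06409 × (12.8425 μs) = 13.67 μs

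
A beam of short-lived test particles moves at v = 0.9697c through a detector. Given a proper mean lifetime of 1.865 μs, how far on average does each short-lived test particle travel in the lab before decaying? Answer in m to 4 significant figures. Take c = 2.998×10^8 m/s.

d ≈ 2219 m

γ = 1/√(1 − 0.9697²) = 4.09335
Dilated lifetime: Δt = γτ₀ = 4.09335 × 1.865 μs = 7.63409 μs
d = vΔt = 0.9697c × 7.63409 μs = 2.90716×10^8 m/s × 7.63409×10^-6 s = 2219 m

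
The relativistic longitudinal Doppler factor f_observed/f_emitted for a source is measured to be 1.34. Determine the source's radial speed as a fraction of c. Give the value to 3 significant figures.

β ≈ 0.285

f_obs/f_src = √((1+β)/(1−β)) = 1.34  ⇒  (1+β)/(1−β) = 1.7956
β = |1 − D²|/(1 + D²) = |1 − 1.7956|/(1 + 1.7956) = 0.285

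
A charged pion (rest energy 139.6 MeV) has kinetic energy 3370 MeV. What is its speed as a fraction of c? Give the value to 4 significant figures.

γ = 1 + K/(m₀c²) = 1 + 3370/139.6 = 25.1404
β = √(1 − 1/γ²) = 0.9992

β ≈ 0.9992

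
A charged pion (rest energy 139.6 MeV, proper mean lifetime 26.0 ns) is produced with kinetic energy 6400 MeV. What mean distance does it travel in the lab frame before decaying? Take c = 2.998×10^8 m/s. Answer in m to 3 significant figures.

γ = 1 + K/(m₀c²) = 1 + 6400/139.6 = 46.845
β = √(1 − 1/γ²) = 0.99977
Dilated lifetime: γτ₀ = 46.845 × 26.0 ns = 1218.0 ns
d = βc·γτ₀ = 0.99977 × (2.998×10^8 m/s) × 1.2180×10^-6 s = 365 m

d ≈ 365 m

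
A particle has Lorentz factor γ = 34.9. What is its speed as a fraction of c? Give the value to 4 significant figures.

β ≈ 0.9996

β = √(1 − 1/γ²) = √(1 − 1/34.9²) = √(0.999179) = 0.9996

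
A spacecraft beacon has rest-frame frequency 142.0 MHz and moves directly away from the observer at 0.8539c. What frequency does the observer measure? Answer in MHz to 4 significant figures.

f_obs ≈ 39.86 MHz

Relativistic Doppler: f_obs = f_src √((1−β)/(1+β))
= 142.0 × √(0.146100/1.85390) = 142.0 × 0.280726 = 39.86 MHz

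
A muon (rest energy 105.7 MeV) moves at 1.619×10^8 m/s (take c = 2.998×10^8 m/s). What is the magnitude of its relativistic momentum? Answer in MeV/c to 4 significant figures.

β = v/c = 1.619×10^8 / 2.998×10^8 = 0.540027
γ = 1/√(1 − 0.540027²) = 1.18815
p = γβm₀c = 1.18815 × 0.540027 × 105.7 MeV/c = 67.82 MeV/c

p ≈ 67.82 MeV/c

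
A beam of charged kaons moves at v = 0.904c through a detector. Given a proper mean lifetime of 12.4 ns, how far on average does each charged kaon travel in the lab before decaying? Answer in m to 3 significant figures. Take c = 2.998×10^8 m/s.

γ = 1/√(1 − 0.904²) = 2.3390
Dilated lifetime: Δt = γτ₀ = 2.3390 × 12.4 ns = 29.004 ns
d = vΔt = 0.904c × 29.004 ns = 2.7102×10^8 m/s × 2.9004×10^-8 s = 7.86 m

d ≈ 7.86 m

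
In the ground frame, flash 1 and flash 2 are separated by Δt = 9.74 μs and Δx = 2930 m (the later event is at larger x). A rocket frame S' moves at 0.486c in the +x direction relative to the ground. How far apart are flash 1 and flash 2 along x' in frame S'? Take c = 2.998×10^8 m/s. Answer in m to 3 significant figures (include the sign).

γ = 1/√(1 − 0.486²) = 1.1442
Δx' = γ(Δx − vΔt) = 1.1442 × (2930 m − 0.486×(2.998×10^8 m/s)×9.74×10^-6 s)
= 1.1442 × (1510.9 m) = 1730 m

Δx' ≈ 1730 m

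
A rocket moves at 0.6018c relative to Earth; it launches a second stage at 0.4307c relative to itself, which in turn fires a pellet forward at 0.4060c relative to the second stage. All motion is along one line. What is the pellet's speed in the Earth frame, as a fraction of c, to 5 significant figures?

Compose boost 2: (0.4307 + 0.6018)/(1 + 0.4307×0.6018) = 1.0325/1.259195 = 0.8199681
Compose boost 3: (0.4060 + 0.8199681)/(1 + 0.4060×0.8199681) = 1.225968/1.332907 = 0.91977

u ≈ 0.91977c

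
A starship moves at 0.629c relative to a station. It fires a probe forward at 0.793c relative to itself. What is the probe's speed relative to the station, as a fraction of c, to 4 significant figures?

Relativistic velocity addition: u = (u' + v)/(1 + u'v/c²)
= (0.793 + 0.629)/(1 + 0.793×0.629) = 1.422/1.49880 = 0.9488

u ≈ 0.9488c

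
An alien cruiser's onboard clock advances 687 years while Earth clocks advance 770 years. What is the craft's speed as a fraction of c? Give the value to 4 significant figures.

γ = Δt/τ₀ = 770/687 = 1.12082
β = √(1 − 1/γ²) = √(1 − 1/1.12082²) = 0.4516

β ≈ 0.4516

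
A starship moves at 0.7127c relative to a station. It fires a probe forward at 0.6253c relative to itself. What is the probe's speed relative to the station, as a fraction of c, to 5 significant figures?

Relativistic velocity addition: u = (u' + v)/(1 + u'v/c²)
= (0.6253 + 0.7127)/(1 + 0.6253×0.7127) = 1.3380/1.445651 = 0.92553

u ≈ 0.92553c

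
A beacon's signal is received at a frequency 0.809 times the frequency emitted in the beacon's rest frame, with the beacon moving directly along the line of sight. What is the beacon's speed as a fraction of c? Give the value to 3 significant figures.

f_obs/f_src = √((1−β)/(1+β)) = 0.809  ⇒  (1−β)/(1+β) = 0.65448
β = |1 − D²|/(1 + D²) = |1 − 0.65448|/(1 + 0.65448) = 0.209

β ≈ 0.209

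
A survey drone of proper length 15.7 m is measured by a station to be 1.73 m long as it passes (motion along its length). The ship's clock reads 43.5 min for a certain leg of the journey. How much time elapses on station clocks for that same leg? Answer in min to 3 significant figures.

Length contraction ⇒ γ = L₀/L = 15.7/1.73 = 9.0751
Time dilation: Δt = γτ₀ = 9.0751 × 43.5 min = 395 min

Δt ≈ 395 min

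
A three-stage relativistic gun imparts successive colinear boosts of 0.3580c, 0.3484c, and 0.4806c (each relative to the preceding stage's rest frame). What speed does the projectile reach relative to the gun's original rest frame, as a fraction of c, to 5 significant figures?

Compose boost 2: (0.3484 + 0.3580)/(1 + 0.3484×0.3580) = 0.70640/1.124727 = 0.6280634
Compose boost 3: (0.4806 + 0.6280634)/(1 + 0.4806×0.6280634) = 1.108663/1.301847 = 0.85161

u ≈ 0.85161c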